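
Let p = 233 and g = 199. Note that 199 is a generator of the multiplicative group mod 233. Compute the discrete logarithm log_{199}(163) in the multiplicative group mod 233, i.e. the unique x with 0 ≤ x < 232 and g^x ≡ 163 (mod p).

Baby-step giant-step with m = ceil(sqrt(232)) = 16.
Baby table (199^j mod 233 for j=0..15):
  0:1  1:199  2:224  3:73  4:81  5:42  6:203  7:88
  8:37  9:140  10:133  11:138  12:201  13:156  14:55  15:227
Giant step factor: 199^(-16) ≡ 8 (mod 233).
Scan 163·8^i mod 233 for i = 0, 1, …:
  i=0: 163   i=1: 139   i=2: 180   i=3: 42
Match at i=3, j=5: x = 3·16 + 5 = 53.

53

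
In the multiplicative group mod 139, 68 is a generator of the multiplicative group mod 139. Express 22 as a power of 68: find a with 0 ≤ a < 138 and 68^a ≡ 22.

83

Baby-step giant-step with m = ceil(sqrt(138)) = 12.
Baby table (68^j mod 139 for j=0..11):
  0:1  1:68  2:37  3:14  4:118  5:101  6:57  7:123
  8:24  9:103  10:54  11:58
Giant step factor: 68^(-12) ≡ 131 (mod 139).
Scan 22·131^i mod 139 for i = 0, 1, …:
  i=0: 22   i=1: 102   i=2: 18   i=3: 134
  i=4: 40   i=5: 97   i=6: 58
Match at i=6, j=11: a = 6·12 + 11 = 83.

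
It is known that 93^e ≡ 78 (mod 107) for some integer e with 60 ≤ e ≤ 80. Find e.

73

Compute 93^60 mod 107 = 100, then multiply by 93 repeatedly:
  93^60=100  93^61=98  93^62=19  93^63=55  93^64=86
  93^65=80  93^66=57  93^67=58  93^68=44  93^69=26
  93^70=64  93^71=67  93^72=25  93^73=78
Found 78 at exponent 73.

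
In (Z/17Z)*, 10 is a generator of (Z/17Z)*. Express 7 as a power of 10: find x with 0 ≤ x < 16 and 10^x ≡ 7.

Successive powers of 10 modulo 17:
  10^0=1  10^1=10  10^2=15  10^3=14  10^4=4  10^5=6
  10^6=9  10^7=5  10^8=16  10^9=7
So 10^9 ≡ 7 (mod 17), giving x = 9.

9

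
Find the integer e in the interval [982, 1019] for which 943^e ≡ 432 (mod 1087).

1007

Compute 943^982 mod 1087 = 635, then multiply by 943 repeatedly:
  943^982=635  943^983=955  943^984=529  943^985=1001  943^986=427
  943^987=471  943^988=657  943^989=1048  943^990=181  943^991=24
  943^992=892  943^993=905  943^994=120  943^995=112  943^996=177
  943^997=600  943^998=560  943^999=885  943^1000=826  943^1001=626
  943^1002=77  943^1003=869  943^1004=956  943^1005=385  943^1006=1084
  943^1007=432
Found 432 at exponent 1007.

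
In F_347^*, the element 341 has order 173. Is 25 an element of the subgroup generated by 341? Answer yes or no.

yes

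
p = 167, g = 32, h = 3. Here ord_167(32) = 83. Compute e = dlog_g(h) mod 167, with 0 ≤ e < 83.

76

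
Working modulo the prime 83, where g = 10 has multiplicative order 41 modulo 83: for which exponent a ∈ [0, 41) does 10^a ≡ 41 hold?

19

Baby-step giant-step with m = ceil(sqrt(41)) = 7.
Baby table (10^j mod 83 for j=0..6):
  0:1  1:10  2:17  3:4  4:40  5:68  6:16
Giant step factor: 10^(-7) ≡ 69 (mod 83).
Scan 41·69^i mod 83 for i = 0, 1, …:
  i=0: 41   i=1: 7   i=2: 68
Match at i=2, j=5: a = 2·7 + 5 = 19.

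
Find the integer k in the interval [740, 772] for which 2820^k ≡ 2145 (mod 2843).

Compute 2820^740 mod 2843 = 126, then multiply by 2820 repeatedly:
  2820^740=126  2820^741=2788  2820^742=1265  2820^743=2178  2820^744=1080
  2820^745=747  2820^746=2720  2820^747=2829  2820^748=322  2820^749=1123
  2820^750=2601  2820^751=2723  2820^752=2760  2820^753=1909  2820^754=1581
  2820^755=596  2820^756=507  2820^757=2554  2820^758=961  2820^759=641
  2820^760=2315  2820^761=772  2820^762=2145
Found 2145 at exponent 762.

762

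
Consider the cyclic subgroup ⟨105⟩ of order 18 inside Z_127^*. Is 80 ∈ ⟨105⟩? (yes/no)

no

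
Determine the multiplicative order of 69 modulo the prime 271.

45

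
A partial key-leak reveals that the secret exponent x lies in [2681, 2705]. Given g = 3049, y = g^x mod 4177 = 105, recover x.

2704

Compute 3049^2681 mod 4177 = 1852, then multiply by 3049 repeatedly:
  3049^2681=1852  3049^2682=3621  3049^2683=618  3049^2684=455  3049^2685=531
  3049^2686=2520  3049^2687=1977  3049^2688=462  3049^2689=989  3049^2690=3844
  3049^2691=3871  3049^2692=2654  3049^2693=1197  3049^2694=3132  3049^2695=846
  3049^2696=2245  3049^2697=3079  3049^2698=2152  3049^2699=3558  3049^2700=673
  3049^2701=1070  3049^2702=193  3049^2703=3677  3049^2704=105
Found 105 at exponent 2704.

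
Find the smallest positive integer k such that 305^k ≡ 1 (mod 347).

The order of 305 must divide p − 1 = 346 = 2 · 173.
Divisors: 1, 2, 173, 346.
Check each in increasing order: 305^1 ≡ 305;  305^2 ≡ 29;  305^173 ≡ 346;  305^346 ≡ 1.
Smallest exponent giving 1 is 346.

346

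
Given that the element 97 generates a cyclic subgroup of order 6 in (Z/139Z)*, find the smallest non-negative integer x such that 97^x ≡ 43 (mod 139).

Successive powers of 97 modulo 139:
  97^0=1  97^1=97  97^2=96  97^3=138  97^4=42  97^5=43
So 97^5 ≡ 43 (mod 139), giving x = 5.

5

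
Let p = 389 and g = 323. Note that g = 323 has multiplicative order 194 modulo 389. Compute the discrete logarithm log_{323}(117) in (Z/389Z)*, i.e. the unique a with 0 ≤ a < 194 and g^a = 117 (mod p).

83

Baby-step giant-step with m = ceil(sqrt(194)) = 14.
Baby table (323^j mod 389 for j=0..13):
  0:1  1:323  2:77  3:364  4:94  5:20  6:236  7:373
  8:278  9:324  10:11  11:52  12:69  13:114
Giant step factor: 323^(-14) ≡ 272 (mod 389).
Scan 117·272^i mod 389 for i = 0, 1, …:
  i=0: 117   i=1: 315   i=2: 100   i=3: 359
  i=4: 9   i=5: 114
Match at i=5, j=13: a = 5·14 + 13 = 83.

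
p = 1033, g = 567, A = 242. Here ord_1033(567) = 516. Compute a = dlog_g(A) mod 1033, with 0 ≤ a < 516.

Baby-step giant-step with m = ceil(sqrt(516)) = 23.
Baby table (567^j mod 1033 for j=0..22):
  0:1  1:567  2:226  3:50  4:459  5:970  6:434  7:224
  8:982  9:7  10:870  11:549  12:350  13:114  14:592  15:972
  16:535  17:676  18:49  19:925  20:744  21:384  22:798
Giant step factor: 567^(-23) ≡ 947 (mod 1033).
Scan 242·947^i mod 1033 for i = 0, 1, …:
  i=0: 242   i=1: 881   i=2: 676
Match at i=2, j=17: a = 2·23 + 17 = 63.

63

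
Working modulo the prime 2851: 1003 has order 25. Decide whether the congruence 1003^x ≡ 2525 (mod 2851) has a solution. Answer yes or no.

2525 ∈ ⟨1003⟩ iff 2525^25 ≡ 1 (mod 2851), since |⟨1003⟩| = 25.
2525^25 mod 2851 = 1.
Since 1 = 1, 2525 lies in the subgroup.

yes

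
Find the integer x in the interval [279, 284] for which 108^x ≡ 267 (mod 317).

281

Compute 108^279 mod 317 = 269, then multiply by 108 repeatedly:
  108^279=269  108^280=205  108^281=267
Found 267 at exponent 281.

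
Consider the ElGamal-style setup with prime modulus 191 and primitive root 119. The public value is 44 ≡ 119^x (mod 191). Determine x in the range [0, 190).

7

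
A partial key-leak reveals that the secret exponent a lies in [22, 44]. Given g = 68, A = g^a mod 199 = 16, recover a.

32

Compute 68^22 mod 199 = 178, then multiply by 68 repeatedly:
  68^22=178  68^23=164  68^24=8  68^25=146  68^26=177
  68^27=96  68^28=160  68^29=134  68^30=157  68^31=129
  68^32=16
Found 16 at exponent 32.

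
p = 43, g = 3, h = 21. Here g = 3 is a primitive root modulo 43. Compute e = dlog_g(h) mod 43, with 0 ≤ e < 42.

36

Baby-step giant-step with m = ceil(sqrt(42)) = 7.
Baby table (3^j mod 43 for j=0..6):
  0:1  1:3  2:9  3:27  4:38  5:28  6:41
Giant step factor: 3^(-7) ≡ 7 (mod 43).
Scan 21·7^i mod 43 for i = 0, 1, …:
  i=0: 21   i=1: 18   i=2: 40   i=3: 22
  i=4: 25   i=5: 3
Match at i=5, j=1: e = 5·7 + 1 = 36.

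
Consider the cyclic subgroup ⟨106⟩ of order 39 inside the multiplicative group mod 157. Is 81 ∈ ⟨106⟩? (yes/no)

yes

81 ∈ ⟨106⟩ iff 81^39 ≡ 1 (mod 157), since |⟨106⟩| = 39.
81^39 mod 157 = 1.
Since 1 = 1, 81 lies in the subgroup.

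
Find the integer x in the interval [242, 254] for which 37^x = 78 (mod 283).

246

Compute 37^242 mod 283 = 271, then multiply by 37 repeatedly:
  37^242=271  37^243=122  37^244=269  37^245=48  37^246=78
Found 78 at exponent 246.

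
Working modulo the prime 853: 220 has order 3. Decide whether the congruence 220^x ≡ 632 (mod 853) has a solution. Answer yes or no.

⟨220⟩ has order 3; its elements mod 853 are {1, 220, 632}.
632 is in this set.

yes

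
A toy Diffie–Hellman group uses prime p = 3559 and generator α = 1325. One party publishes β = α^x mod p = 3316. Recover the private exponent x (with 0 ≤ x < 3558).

Baby-step giant-step with m = ceil(sqrt(3558)) = 60.
Baby table (1325^j mod 3559 for j=0..59):
  0:1  1:1325  2:1038  3:1576  4:2626  5:2307  6:3153  7:3018
  8:2093  9:764  10:1544  11:2934  12:1122  13:2547  14:843  15:3008
  16:3079  17:1061  18:20  19:1587  20:2965  21:3048  22:2694  23:3432
  24:2557  25:3416  26:2711  27:1044  28:2408  29:1736  30:1086  31:1114
  32:2624  33:3216  34:1077  35:3425  36:400  37:3268  38:2356  39:457
  40:495  41:1019  42:1314  43:699  44:835  45:3085  46:1893  47:2689
  48:366  49:926  50:2654  51:258  52:186  53:879  54:882  55:1298
  56:853  57:2022  58:2782  59:2585
Giant step factor: 1325^(-60) ≡ 2817 (mod 3559).
Scan 3316·2817^i mod 3559 for i = 0, 1, …:
  i=0: 3316   i=1: 2356
Match at i=1, j=38: x = 1·60 + 38 = 98.

98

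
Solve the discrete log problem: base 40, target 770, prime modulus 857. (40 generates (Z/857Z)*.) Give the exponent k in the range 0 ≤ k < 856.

477

Baby-step giant-step with m = ceil(sqrt(856)) = 30.
Baby table (40^j mod 857 for j=0..29):
  0:1  1:40  2:743  3:582  4:141  5:498  6:209  7:647
  8:170  9:801  10:331  11:385  12:831  13:674  14:393  15:294
  16:619  17:764  18:565  19:318  20:722  21:599  22:821  23:274
  24:676  25:473  26:66  27:69  28:189  29:704
Giant step factor: 40^(-30) ≡ 772 (mod 857).
Scan 770·772^i mod 857 for i = 0, 1, …:
  i=0: 770   i=1: 539   i=2: 463   i=3: 67
  i=4: 304   i=5: 727   i=6: 766   i=7: 22
  i=8: 701   i=9: 405     …   i=14: 221
  i=15: 69
Match at i=15, j=27: k = 15·30 + 27 = 477.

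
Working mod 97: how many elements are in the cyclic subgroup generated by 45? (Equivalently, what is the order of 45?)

32

The order of 45 must divide p − 1 = 96 = 2^5 · 3.
Divisors: 1, 2, 3, 4, 6, 8, 12, 16, 24, 32, 48, 96.
Check each in increasing order: 45^1 ≡ 45;  45^2 ≡ 85;  45^3 ≡ 42;  45^4 ≡ 47;  45^6 ≡ 18;  45^8 ≡ 75;  45^12 ≡ 33;  45^16 ≡ 96;  45^24 ≡ 22;  45^32 ≡ 1.
Smallest exponent giving 1 is 32.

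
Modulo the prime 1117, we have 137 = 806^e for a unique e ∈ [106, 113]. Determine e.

113

Compute 806^106 mod 1117 = 112, then multiply by 806 repeatedly:
  806^106=112  806^107=912  806^108=86  806^109=62  806^110=824
  806^111=646  806^112=154  806^113=137
Found 137 at exponent 113.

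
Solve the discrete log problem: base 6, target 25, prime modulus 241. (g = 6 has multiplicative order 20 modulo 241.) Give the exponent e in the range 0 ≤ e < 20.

13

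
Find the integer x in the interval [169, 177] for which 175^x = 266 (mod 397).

Compute 175^169 mod 397 = 325, then multiply by 175 repeatedly:
  175^169=325  175^170=104  175^171=335  175^172=266
Found 266 at exponent 172.

172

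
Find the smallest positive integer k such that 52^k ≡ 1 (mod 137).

The order of 52 must divide p − 1 = 136 = 2^3 · 17.
Divisors: 1, 2, 4, 8, 17, 34, 68, 136.
Check each in increasing order: 52^1 ≡ 52;  52^2 ≡ 101;  52^4 ≡ 63;  52^8 ≡ 133;  52^17 ≡ 10;  52^34 ≡ 100;  52^68 ≡ 136;  52^136 ≡ 1.
Smallest exponent giving 1 is 136.

136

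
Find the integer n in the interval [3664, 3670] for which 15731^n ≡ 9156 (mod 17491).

3664

Compute 15731^3664 mod 17491 = 9156, then multiply by 15731 repeatedly:
  15731^3664=9156
Found 9156 at exponent 3664.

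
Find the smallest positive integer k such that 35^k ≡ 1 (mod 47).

46

The order of 35 must divide p − 1 = 46 = 2 · 23.
Divisors: 1, 2, 23, 46.
Check each in increasing order: 35^1 ≡ 35;  35^2 ≡ 3;  35^23 ≡ 46;  35^46 ≡ 1.
Smallest exponent giving 1 is 46.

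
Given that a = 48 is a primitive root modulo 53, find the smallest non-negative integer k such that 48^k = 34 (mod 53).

Baby-step giant-step with m = ceil(sqrt(52)) = 8.
Baby table (48^j mod 53 for j=0..7):
  0:1  1:48  2:25  3:34  4:42  5:2  6:43  7:50
Giant step factor: 48^(-8) ≡ 46 (mod 53).
Scan 34·46^i mod 53 for i = 0, 1, …:
  i=0: 34
Match at i=0, j=3: k = 0·8 + 3 = 3.

3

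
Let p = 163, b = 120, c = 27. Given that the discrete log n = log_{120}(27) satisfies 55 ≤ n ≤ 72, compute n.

Compute 120^55 mod 163 = 114, then multiply by 120 repeatedly:
  120^55=114  120^56=151  120^57=27
Found 27 at exponent 57.

57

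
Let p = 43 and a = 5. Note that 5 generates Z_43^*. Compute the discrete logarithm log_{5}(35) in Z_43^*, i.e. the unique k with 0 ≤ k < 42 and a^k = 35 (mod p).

36

Baby-step giant-step with m = ceil(sqrt(42)) = 7.
Baby table (5^j mod 43 for j=0..6):
  0:1  1:5  2:25  3:39  4:23  5:29  6:16
Giant step factor: 5^(-7) ≡ 7 (mod 43).
Scan 35·7^i mod 43 for i = 0, 1, …:
  i=0: 35   i=1: 30   i=2: 38   i=3: 8
  i=4: 13   i=5: 5
Match at i=5, j=1: k = 5·7 + 1 = 36.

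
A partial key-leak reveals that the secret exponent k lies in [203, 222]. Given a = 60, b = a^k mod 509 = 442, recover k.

214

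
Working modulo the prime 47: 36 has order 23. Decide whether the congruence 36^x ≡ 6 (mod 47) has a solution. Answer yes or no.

yes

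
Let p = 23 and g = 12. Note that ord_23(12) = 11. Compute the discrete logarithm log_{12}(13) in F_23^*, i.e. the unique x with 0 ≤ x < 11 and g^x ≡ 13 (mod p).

4

Successive powers of 12 modulo 23:
  12^0=1  12^1=12  12^2=6  12^3=3  12^4=13
So 12^4 ≡ 13 (mod 23), giving x = 4.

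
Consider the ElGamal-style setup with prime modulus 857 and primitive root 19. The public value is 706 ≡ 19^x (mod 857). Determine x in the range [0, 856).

405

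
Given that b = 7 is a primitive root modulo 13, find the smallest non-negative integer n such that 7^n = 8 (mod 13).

9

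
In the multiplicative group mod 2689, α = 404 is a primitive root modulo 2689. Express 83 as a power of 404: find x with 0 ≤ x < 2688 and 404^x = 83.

Baby-step giant-step with m = ceil(sqrt(2688)) = 52.
Baby table (404^j mod 2689 for j=0..51):
  0:1  1:404  2:1876  3:2295  4:2164  5:331  6:1963  7:2486
  8:1347  9:1010  10:2001  11:1704  12:32  13:2172  14:874  15:837
  16:2023  17:2525  18:969  19:1571  20:80  21:52  22:2185  23:748
  24:1024  25:2279  26:1078  27:2583  28:200  29:130  30:1429  31:1870
  32:2560  33:1664  34:6  35:2424  36:500  37:325  38:2228  39:1986
  40:1022  41:1471  42:15  43:682  44:1250  45:2157  46:192  47:2276
  48:2555  49:2333  50:1382  51:1705
Giant step factor: 404^(-52) ≡ 1326 (mod 2689).
Scan 83·1326^i mod 2689 for i = 0, 1, …:
  i=0: 83   i=1: 2498   i=2: 2189   i=3: 1183
  i=4: 971   i=5: 2204   i=6: 2250   i=7: 1399
  i=8: 2353   i=9: 838     …   i=27: 1152
  i=28: 200
Match at i=28, j=28: x = 28·52 + 28 = 1484.

1484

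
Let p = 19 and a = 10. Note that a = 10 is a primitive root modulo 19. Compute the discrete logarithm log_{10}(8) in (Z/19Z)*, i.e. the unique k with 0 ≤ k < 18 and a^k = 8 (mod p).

15

Successive powers of 10 modulo 19:
  10^0=1  10^1=10  10^2=5  10^3=12  10^4=6  10^5=3
  10^6=11  10^7=15  10^8=17  10^9=18  10^10=9  10^11=14
  10^12=7  10^13=13  10^14=16  10^15=8
So 10^15 ≡ 8 (mod 19), giving k = 15.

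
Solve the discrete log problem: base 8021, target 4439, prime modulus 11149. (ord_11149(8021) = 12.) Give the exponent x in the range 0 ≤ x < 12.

Successive powers of 8021 modulo 11149:
  8021^0=1  8021^1=8021  8021^2=6711  8021^3=1559  8021^4=6710  8021^5=4687
  8021^6=11148  8021^7=3128  8021^8=4438  8021^9=9590  8021^10=4439
So 8021^10 ≡ 4439 (mod 11149), giving x = 10.

10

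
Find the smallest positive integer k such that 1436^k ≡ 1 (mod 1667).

The order of 1436 must divide p − 1 = 1666 = 2 · 7^2 · 17.
Divisors: 1, 2, 7, 14, 17, 34, 49, 98, 119, 238, 833, 1666.
Check each in increasing order: 1436^1 ≡ 1436;  1436^2 ≡ 17;  1436^7 ≡ 324;  1436^14 ≡ 1622;  1436^17 ≡ 13;  1436^34 ≡ 169;  1436^49 ≡ 1404;  1436^98 ≡ 822;  1436^119 ≡ 970;  1436^238 ≡ 712;  1436^833 ≡ 1.
Smallest exponent giving 1 is 833.

833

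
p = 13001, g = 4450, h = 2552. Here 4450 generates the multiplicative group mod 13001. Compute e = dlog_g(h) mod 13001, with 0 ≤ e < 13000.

9919

Baby-step giant-step with m = ceil(sqrt(13000)) = 115.
Baby table (4450^j mod 13001 for j=0..114):
  0:1  1:4450  2:1977  3:8974  4:8229  5:8234  6:4482  7:1366
  8:7233  9:9375  10:11542  11:7950  12:1779  13:11942  14:6813  15:12519
  16:265  17:9160  18:3865  19:11928  20:9518  21:10843  22:4639  23:10963
  24:5598  25:1184  26:3395  27:588  28:3399  29:5387  30:11307  31:2280
  32:5220  33:9214  34:10147  35:1677  36:76  37:174  38:7241  39:5972
  40:1356  41:1736  42:2606  43:12809  44:3666  45:10446  46:6125  47:6154
  48:5194  49:10523  50:10749  51:2371  52:7139  53:7107  54:7718  55:9459
  56:8313  57:5005  58:1537  59:1124  60:9416  61:11978  62:11001  63:5685
  64:11305  65:6381  66:1266  67:4267  68:6690  69:11211  70:4113  71:10443
  72:5776  73:223  74:4274  75:11838  76:12049  77:1926  78:3041  79:11410
  80:5595  81:835  82:10465  83:12669  84:4714  85:6687  86:10862  87:11183
  88:9523  89:7091  90:1523  91:3829  92:7740  93:3351  94:12804  95:7418
  96:561  97:258  98:4012  99:3027  100:1114  101:3919  102:5209  103:12268
  104:1401  105:6971  106:564  107:607  108:9943  109:3947  110:12800  111:2619
  112:5654  113:3365  114:10099
Giant step factor: 4450^(-115) ≡ 9314 (mod 13001).
Scan 2552·9314^i mod 13001 for i = 0, 1, …:
  i=0: 2552   i=1: 3500   i=2: 5493   i=3: 2867
  i=4: 12185   i=5: 5361   i=6: 8514   i=7: 6297
  i=8: 2747   i=9: 12591     …   i=85: 1610
  i=86: 5387
Match at i=86, j=29: e = 86·115 + 29 = 9919.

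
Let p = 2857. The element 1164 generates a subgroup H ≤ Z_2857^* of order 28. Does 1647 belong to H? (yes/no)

1647 ∈ ⟨1164⟩ iff 1647^28 ≡ 1 (mod 2857), since |⟨1164⟩| = 28.
1647^28 mod 2857 = 1457.
Since 1457 ≠ 1, 1647 does not lie in the subgroup.

no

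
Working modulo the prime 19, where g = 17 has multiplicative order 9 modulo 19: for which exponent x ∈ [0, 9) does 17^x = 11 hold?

3

Successive powers of 17 modulo 19:
  17^0=1  17^1=17  17^2=4  17^3=11
So 17^3 ≡ 11 (mod 19), giving x = 3.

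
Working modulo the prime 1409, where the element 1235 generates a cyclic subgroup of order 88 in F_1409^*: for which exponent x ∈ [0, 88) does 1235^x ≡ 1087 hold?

42

Baby-step giant-step with m = ceil(sqrt(88)) = 10.
Baby table (1235^j mod 1409 for j=0..9):
  0:1  1:1235  2:687  3:227  4:1363  5:959  6:805  7:830
  8:707  9:974
Giant step factor: 1235^(-10) ≡ 1256 (mod 1409).
Scan 1087·1256^i mod 1409 for i = 0, 1, …:
  i=0: 1087   i=1: 1360   i=2: 452   i=3: 1294
  i=4: 687
Match at i=4, j=2: x = 4·10 + 2 = 42.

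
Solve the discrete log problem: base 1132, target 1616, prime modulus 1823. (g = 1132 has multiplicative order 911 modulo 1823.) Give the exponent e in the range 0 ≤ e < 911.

Baby-step giant-step with m = ceil(sqrt(911)) = 31.
Baby table (1132^j mod 1823 for j=0..30):
  0:1  1:1132  2:1678  3:1753  4:972  5:1035  6:1254  7:1234
  8:470  9:1547  10:1124  11:1737  12:1090  13:1532  14:551  15:266
  16:317  17:1536  18:1433  19:1509  20:37  21:1778  22:104  23:1056
  24:1327  25:12  26:823  27:83  28:983  29:726  30:1482
Giant step factor: 1132^(-31) ≡ 884 (mod 1823).
Scan 1616·884^i mod 1823 for i = 0, 1, …:
  i=0: 1616   i=1: 1135   i=2: 690   i=3: 1078
  i=4: 1346   i=5: 1268   i=6: 1590   i=7: 27
  i=8: 169   i=9: 1733   i=10: 652   i=11: 300
  i=12: 865   i=13: 823
Match at i=13, j=26: e = 13·31 + 26 = 429.

429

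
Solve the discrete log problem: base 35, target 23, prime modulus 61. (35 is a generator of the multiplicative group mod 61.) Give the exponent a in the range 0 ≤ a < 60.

27

Baby-step giant-step with m = ceil(sqrt(60)) = 8.
Baby table (35^j mod 61 for j=0..7):
  0:1  1:35  2:5  3:53  4:25  5:21  6:3  7:44
Giant step factor: 35^(-8) ≡ 57 (mod 61).
Scan 23·57^i mod 61 for i = 0, 1, …:
  i=0: 23   i=1: 30   i=2: 2   i=3: 53
Match at i=3, j=3: a = 3·8 + 3 = 27.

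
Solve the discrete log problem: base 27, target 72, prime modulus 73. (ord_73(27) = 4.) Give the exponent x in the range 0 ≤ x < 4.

Successive powers of 27 modulo 73:
  27^0=1  27^1=27  27^2=72
So 27^2 ≡ 72 (mod 73), giving x = 2.

2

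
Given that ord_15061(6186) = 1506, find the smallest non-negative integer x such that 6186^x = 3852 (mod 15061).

Baby-step giant-step with m = ceil(sqrt(1506)) = 39.
Baby table (6186^j mod 15061 for j=0..38):
  0:1  1:6186  2:11656  3:7009  4:12116  5:6040  6:12160  7:7126
  8:12950  9:14302  10:3858  11:8964  12:11763  13:6227  14:9245  15:2953
  16:13326  17:5783  18:3763  19:8673  20:3896  21:3056  22:2861  23:1471
  24:2762  25:6558  26:8515  27:5473  28:13911  29:9953  30:14951  31:12346
  32:13086  33:12182  34:7669  35:13345  36:2829  37:14373  38:6295
Giant step factor: 6186^(-39) ≡ 1001 (mod 15061).
Scan 3852·1001^i mod 15061 for i = 0, 1, …:
  i=0: 3852   i=1: 236   i=2: 10321   i=3: 14536
  i=4: 1610   i=5: 83   i=6: 7778   i=7: 14302
Match at i=7, j=9: x = 7·39 + 9 = 282.

282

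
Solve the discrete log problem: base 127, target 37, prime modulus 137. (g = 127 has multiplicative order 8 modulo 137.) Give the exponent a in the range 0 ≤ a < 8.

Successive powers of 127 modulo 137:
  127^0=1  127^1=127  127^2=100  127^3=96  127^4=136  127^5=10
  127^6=37
So 127^6 ≡ 37 (mod 137), giving a = 6.

6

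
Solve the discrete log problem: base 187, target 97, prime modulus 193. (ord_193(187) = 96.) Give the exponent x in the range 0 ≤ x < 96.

77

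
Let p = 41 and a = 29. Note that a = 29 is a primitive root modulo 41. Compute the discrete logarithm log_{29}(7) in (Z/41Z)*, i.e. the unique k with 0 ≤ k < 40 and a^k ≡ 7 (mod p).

17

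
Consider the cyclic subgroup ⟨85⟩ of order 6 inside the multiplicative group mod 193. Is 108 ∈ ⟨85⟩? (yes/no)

yes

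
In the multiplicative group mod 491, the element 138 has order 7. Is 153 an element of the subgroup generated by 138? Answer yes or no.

yes

⟨138⟩ has order 7; its elements mod 491 are {1, 138, 153, 223, 240, 332, 386}.
153 is in this set.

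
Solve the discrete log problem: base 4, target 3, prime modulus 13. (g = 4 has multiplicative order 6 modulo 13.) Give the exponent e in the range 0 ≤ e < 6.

Successive powers of 4 modulo 13:
  4^0=1  4^1=4  4^2=3
So 4^2 ≡ 3 (mod 13), giving e = 2.

2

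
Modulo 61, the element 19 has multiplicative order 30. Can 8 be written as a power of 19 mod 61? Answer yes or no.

8 ∈ ⟨19⟩ iff 8^30 ≡ 1 (mod 61), since |⟨19⟩| = 30.
8^30 mod 61 = 60.
Since 60 ≠ 1, 8 does not lie in the subgroup.

no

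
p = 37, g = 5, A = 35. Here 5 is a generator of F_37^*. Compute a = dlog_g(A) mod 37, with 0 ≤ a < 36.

29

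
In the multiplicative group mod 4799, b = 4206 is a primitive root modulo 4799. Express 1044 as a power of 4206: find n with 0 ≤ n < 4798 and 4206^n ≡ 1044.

Baby-step giant-step with m = ceil(sqrt(4798)) = 70.
Baby table (4206^j mod 4799 for j=0..69):
  0:1  1:4206  2:1322  3:3090  4:848  5:1031  6:2889  7:66
  8:4053  9:870  10:2382  11:3179  12:860  13:3513  14:4356  15:3553
  16:4631  17:3644  18:3457  19:3971  20:1506  21:4355  22:4146  23:3309
  24:554  25:2609  26:2940  27:3416  28:4289  29:93  30:2439  31:2971
  32:4229  33:2080  34:4702  35:4732  36:1339  37:2607  38:4126  39:772
  40:2908  41:3196  42:377  43:1992  44:4097  45:3572  46:2962  47:4767
  48:4579  49:887  50:1899  51:1658  52:601  53:3532  54:2687  55:4676
  56:954  57:560  58:3850  59:1274  60:2760  61:4578  62:1480  63:577
  64:3367  65:4552  66:2501  67:4597  68:4610  69:1700
Giant step factor: 4206^(-70) ≡ 1997 (mod 4799).
Scan 1044·1997^i mod 4799 for i = 0, 1, …:
  i=0: 1044   i=1: 2102   i=2: 3368   i=3: 2497
  i=4: 348   i=5: 3900   i=6: 4322   i=7: 2432
  i=8: 116   i=9: 1300     …   i=60: 1574
  i=61: 4732
Match at i=61, j=35: n = 61·70 + 35 = 4305.

4305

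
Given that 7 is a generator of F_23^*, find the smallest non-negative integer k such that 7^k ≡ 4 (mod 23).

6

Successive powers of 7 modulo 23:
  7^0=1  7^1=7  7^2=3  7^3=21  7^4=9  7^5=17
  7^6=4
So 7^6 ≡ 4 (mod 23), giving k = 6.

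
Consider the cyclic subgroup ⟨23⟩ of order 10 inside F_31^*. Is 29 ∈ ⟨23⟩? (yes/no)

yes

29 ∈ ⟨23⟩ iff 29^10 ≡ 1 (mod 31), since |⟨23⟩| = 10.
29^10 mod 31 = 1.
Since 1 = 1, 29 lies in the subgroup.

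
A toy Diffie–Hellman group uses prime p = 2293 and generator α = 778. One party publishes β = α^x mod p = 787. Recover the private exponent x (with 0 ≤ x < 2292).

1846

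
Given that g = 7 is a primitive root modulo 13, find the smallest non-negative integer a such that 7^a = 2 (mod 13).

Successive powers of 7 modulo 13:
  7^0=1  7^1=7  7^2=10  7^3=5  7^4=9  7^5=11
  7^6=12  7^7=6  7^8=3  7^9=8  7^10=4  7^11=2
So 7^11 ≡ 2 (mod 13), giving a = 11.

11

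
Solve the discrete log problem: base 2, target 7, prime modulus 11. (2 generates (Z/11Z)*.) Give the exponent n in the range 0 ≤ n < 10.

Successive powers of 2 modulo 11:
  2^0=1  2^1=2  2^2=4  2^3=8  2^4=5  2^5=10
  2^6=9  2^7=7
So 2^7 ≡ 7 (mod 11), giving n = 7.

7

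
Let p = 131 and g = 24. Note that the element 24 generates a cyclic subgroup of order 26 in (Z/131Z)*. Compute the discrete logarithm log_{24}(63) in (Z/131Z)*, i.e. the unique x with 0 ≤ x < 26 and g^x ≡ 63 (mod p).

24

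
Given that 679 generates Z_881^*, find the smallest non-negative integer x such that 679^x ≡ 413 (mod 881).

480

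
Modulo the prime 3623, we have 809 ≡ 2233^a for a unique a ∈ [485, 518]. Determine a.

Compute 2233^485 mod 3623 = 3585, then multiply by 2233 repeatedly:
  2233^485=3585  2233^486=2098  2233^487=295  2233^488=2972  2233^489=2763
  2233^490=3433  2233^491=3244  2233^492=1475  2233^493=368  2233^494=2946
  2233^495=2673  2233^496=1728  2233^497=129  2233^498=1840  2233^499=238
  2233^500=2496  2233^501=1394  2233^502=645  2233^503=1954  2233^504=1190
  2233^505=1611  2233^506=3347  2233^507=3225  2233^508=2524  2233^509=2327
  2233^510=809
Found 809 at exponent 510.

510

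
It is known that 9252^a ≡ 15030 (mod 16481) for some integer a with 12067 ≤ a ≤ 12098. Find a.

12086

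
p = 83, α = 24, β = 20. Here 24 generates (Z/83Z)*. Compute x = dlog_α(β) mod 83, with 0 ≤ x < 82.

31

Baby-step giant-step with m = ceil(sqrt(82)) = 10.
Baby table (24^j mod 83 for j=0..9):
  0:1  1:24  2:78  3:46  4:25  5:19  6:41  7:71
  8:44  9:60
Giant step factor: 24^(-10) ≡ 63 (mod 83).
Scan 20·63^i mod 83 for i = 0, 1, …:
  i=0: 20   i=1: 15   i=2: 32   i=3: 24
Match at i=3, j=1: x = 3·10 + 1 = 31.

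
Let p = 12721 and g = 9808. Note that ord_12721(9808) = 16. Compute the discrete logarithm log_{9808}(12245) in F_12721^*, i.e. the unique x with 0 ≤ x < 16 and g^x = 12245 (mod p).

7

Successive powers of 9808 modulo 12721:
  9808^0=1  9808^1=9808  9808^2=662  9808^3=5186  9808^4=5730  9808^5=11183
  9808^6=2402  9808^7=12245
So 9808^7 ≡ 12245 (mod 12721), giving x = 7.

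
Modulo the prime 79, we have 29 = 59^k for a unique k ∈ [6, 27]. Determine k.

23

Compute 59^6 mod 79 = 46, then multiply by 59 repeatedly:
  59^6=46  59^7=28  59^8=72  59^9=61  59^10=44
  59^11=68  59^12=62  59^13=24  59^14=73  59^15=41
  59^16=49  59^17=47  59^18=8  59^19=77  59^20=40
  59^21=69  59^22=42  59^23=29
Found 29 at exponent 23.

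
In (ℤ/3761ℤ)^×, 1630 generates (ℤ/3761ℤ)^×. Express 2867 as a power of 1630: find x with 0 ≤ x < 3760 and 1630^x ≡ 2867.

3179

Baby-step giant-step with m = ceil(sqrt(3760)) = 62.
Baby table (1630^j mod 3761 for j=0..61):
  0:1  1:1630  2:1634  3:632  4:3407  5:2174  6:758  7:1932
  8:1203  9:1409  10:2460  11:574  12:2892  13:1427  14:1712  15:3659
  16:2985  17:2577  18:3234  19:2259  20:151  21:1665  22:2269  23:1407
  24:2961  25:1067  26:1628  27:2135  28:1125  29:2143  30:2882  31:171
  32:416  33:1100  34:2764  35:3403  36:3176  37:1744  38:3165  39:2619
  40:235  41:3189  42:368  43:1841  44:3313  45:3155  46:1363  47:2700
  48:630  49:147  50:2667  51:3255  52:2640  53:616  54:3654  55:2357
  56:1929  57:74  58:268  59:564  60:1636  61:131
Giant step factor: 1630^(-62) ≡ 484 (mod 3761).
Scan 2867·484^i mod 3761 for i = 0, 1, …:
  i=0: 2867   i=1: 3580   i=2: 2660   i=3: 1178
  i=4: 2241   i=5: 1476   i=6: 3555   i=7: 1843
  i=8: 655   i=9: 1096     …   i=50: 2422
  i=51: 2577
Match at i=51, j=17: x = 51·62 + 17 = 3179.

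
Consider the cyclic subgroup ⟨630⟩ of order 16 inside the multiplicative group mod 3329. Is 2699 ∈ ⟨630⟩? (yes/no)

⟨630⟩ has order 16; its elements mod 3329 are {1, 40, 630, 687, 749, 848, 1432, 1600, 1729, 1897, 2481, 2580, 2642, 2699, 3289, 3328}.
2699 is in this set.

yes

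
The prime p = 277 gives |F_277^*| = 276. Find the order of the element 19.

23

The order of 19 must divide p − 1 = 276 = 2^2 · 3 · 23.
Divisors: 1, 2, 3, 4, 6, 12, 23, 46, 69, 92, 138, 276.
Check each in increasing order: 19^1 ≡ 19;  19^2 ≡ 84;  19^3 ≡ 211;  19^4 ≡ 131;  19^6 ≡ 201;  19^12 ≡ 236;  19^23 ≡ 1.
Smallest exponent giving 1 is 23.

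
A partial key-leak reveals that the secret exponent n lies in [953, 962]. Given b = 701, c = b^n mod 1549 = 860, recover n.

Compute 701^953 mod 1549 = 815, then multiply by 701 repeatedly:
  701^953=815  701^954=1283  701^955=963  701^956=1248  701^957=1212
  701^958=760  701^959=1453  701^960=860
Found 860 at exponent 960.

960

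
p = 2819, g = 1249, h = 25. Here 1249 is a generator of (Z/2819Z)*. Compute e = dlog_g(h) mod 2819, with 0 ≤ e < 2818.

2212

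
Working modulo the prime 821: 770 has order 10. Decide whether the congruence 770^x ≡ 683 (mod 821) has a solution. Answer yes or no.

yes

⟨770⟩ has order 10; its elements mod 821 are {1, 51, 138, 161, 351, 470, 660, 683, 770, 820}.
683 is in this set.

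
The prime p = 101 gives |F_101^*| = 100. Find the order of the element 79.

The order of 79 must divide p − 1 = 100 = 2^2 · 5^2.
Divisors: 1, 2, 4, 5, 10, 20, 25, 50, 100.
Check each in increasing order: 79^1 ≡ 79;  79^2 ≡ 80;  79^4 ≡ 37;  79^5 ≡ 95;  79^10 ≡ 36;  79^20 ≡ 84;  79^25 ≡ 1.
Smallest exponent giving 1 is 25.

25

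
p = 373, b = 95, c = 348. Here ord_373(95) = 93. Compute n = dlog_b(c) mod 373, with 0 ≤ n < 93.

Baby-step giant-step with m = ceil(sqrt(93)) = 10.
Baby table (95^j mod 373 for j=0..9):
  0:1  1:95  2:73  3:221  4:107  5:94  6:351  7:148
  8:259  9:360
Giant step factor: 95^(-10) ≡ 209 (mod 373).
Scan 348·209^i mod 373 for i = 0, 1, …:
  i=0: 348   i=1: 370   i=2: 119   i=3: 253
  i=4: 284   i=5: 49   i=6: 170   i=7: 95
Match at i=7, j=1: n = 7·10 + 1 = 71.

71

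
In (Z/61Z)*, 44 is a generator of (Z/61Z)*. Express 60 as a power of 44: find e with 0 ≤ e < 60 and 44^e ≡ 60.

30

Baby-step giant-step with m = ceil(sqrt(60)) = 8.
Baby table (44^j mod 61 for j=0..7):
  0:1  1:44  2:45  3:28  4:12  5:40  6:52  7:31
Giant step factor: 44^(-8) ≡ 25 (mod 61).
Scan 60·25^i mod 61 for i = 0, 1, …:
  i=0: 60   i=1: 36   i=2: 46   i=3: 52
Match at i=3, j=6: e = 3·8 + 6 = 30.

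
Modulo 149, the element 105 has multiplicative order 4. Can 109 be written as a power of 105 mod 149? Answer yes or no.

⟨105⟩ has order 4; its elements mod 149 are {1, 44, 105, 148}.
109 is not in this set.

no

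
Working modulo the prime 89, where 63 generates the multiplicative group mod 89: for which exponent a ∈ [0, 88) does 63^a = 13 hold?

13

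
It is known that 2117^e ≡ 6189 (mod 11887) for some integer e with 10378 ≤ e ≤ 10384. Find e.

10380

Compute 2117^10378 mod 11887 = 1374, then multiply by 2117 repeatedly:
  2117^10378=1374  2117^10379=8330  2117^10380=6189
Found 6189 at exponent 10380.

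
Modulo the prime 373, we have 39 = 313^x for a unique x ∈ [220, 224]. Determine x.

Compute 313^220 mod 373 = 39, then multiply by 313 repeatedly:
  313^220=39
Found 39 at exponent 220.

220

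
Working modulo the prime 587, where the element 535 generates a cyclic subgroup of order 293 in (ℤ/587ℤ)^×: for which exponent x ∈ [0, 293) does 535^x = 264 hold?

124

Baby-step giant-step with m = ceil(sqrt(293)) = 18.
Baby table (535^j mod 587 for j=0..17):
  0:1  1:535  2:356  3:272  4:531  5:564  6:22  7:30
  8:201  9:114  10:529  11:81  12:484  13:73  14:313  15:160
  16:485  17:21
Giant step factor: 535^(-18) ≡ 451 (mod 587).
Scan 264·451^i mod 587 for i = 0, 1, …:
  i=0: 264   i=1: 490   i=2: 278   i=3: 347
  i=4: 355   i=5: 441   i=6: 485
Match at i=6, j=16: x = 6·18 + 16 = 124.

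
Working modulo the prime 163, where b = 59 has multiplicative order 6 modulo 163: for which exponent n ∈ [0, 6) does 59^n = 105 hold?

5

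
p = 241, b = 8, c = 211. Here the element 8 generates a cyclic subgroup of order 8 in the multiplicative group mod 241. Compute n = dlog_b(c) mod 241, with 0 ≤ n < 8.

Successive powers of 8 modulo 241:
  8^0=1  8^1=8  8^2=64  8^3=30  8^4=240  8^5=233
  8^6=177  8^7=211
So 8^7 ≡ 211 (mod 241), giving n = 7.

7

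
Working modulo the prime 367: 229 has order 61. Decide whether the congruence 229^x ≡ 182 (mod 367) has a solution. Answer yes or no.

182 ∈ ⟨229⟩ iff 182^61 ≡ 1 (mod 367), since |⟨229⟩| = 61.
182^61 mod 367 = 283.
Since 283 ≠ 1, 182 does not lie in the subgroup.

no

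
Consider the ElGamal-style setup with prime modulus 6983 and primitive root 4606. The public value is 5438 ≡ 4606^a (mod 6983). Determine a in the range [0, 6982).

1615

Baby-step giant-step with m = ceil(sqrt(6982)) = 84.
Baby table (4606^j mod 6983 for j=0..83):
  0:1  1:4606  2:882  3:5369  4:2811  5:984  6:337  7:1996
  8:3948  9:756  10:4602  11:3407  12:1841  13:2284  14:3706  15:3384
  16:648  17:2947  18:5913  19:1578  20:5948  21:2179  22:1903  23:1553
  24:2526  25:1078  26:355  27:1108  28:5858  29:6619  30:6319  31:170
  32:924  33:3297  34:4940  35:3026  36:6671  37:1426  38:4136  39:792
  40:2826  41:244  42:6584  43:5718  44:4215  45:1550  46:2674  47:5415
  48:5197  49:6641  50:2906  51:5608  52:331  53:2292  54:5639  55:3457
  56:1702  57:4486  58:6802  59:4274  60:967  61:5831  62:968  63:3454
  64:1850  65:1840  66:4661  67:2824  68:4998  69:4820  70:1963  71:5576
  72:6565  73:2000  74:1423  75:4284  76:5129  77:685  78:5777  79:3632
  80:4707  81:5210  82:3672  83:406
Giant step factor: 4606^(-84) ≡ 1225 (mod 6983).
Scan 5438·1225^i mod 6983 for i = 0, 1, …:
  i=0: 5438   i=1: 6751   i=2: 2103   i=3: 6431
  i=4: 1151   i=5: 6392   i=6: 2257   i=7: 6540
  i=8: 1999   i=9: 4725     …   i=18: 5753
  i=19: 1578
Match at i=19, j=19: a = 19·84 + 19 = 1615.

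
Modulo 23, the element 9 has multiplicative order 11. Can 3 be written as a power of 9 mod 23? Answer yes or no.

yes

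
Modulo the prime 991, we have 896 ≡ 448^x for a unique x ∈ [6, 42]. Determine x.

33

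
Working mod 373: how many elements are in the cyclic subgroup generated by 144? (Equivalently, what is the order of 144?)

The order of 144 must divide p − 1 = 372 = 2^2 · 3 · 31.
Divisors: 1, 2, 3, 4, 6, 12, 31, 62, 93, 124, 186, 372.
Check each in increasing order: 144^1 ≡ 144;  144^2 ≡ 221;  144^3 ≡ 119;  144^4 ≡ 351;  144^6 ≡ 360;  144^12 ≡ 169;  144^31 ≡ 1.
Smallest exponent giving 1 is 31.

31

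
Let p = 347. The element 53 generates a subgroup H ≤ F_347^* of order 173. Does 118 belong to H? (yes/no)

118 ∈ ⟨53⟩ iff 118^173 ≡ 1 (mod 347), since |⟨53⟩| = 173.
118^173 mod 347 = 346.
Since 346 ≠ 1, 118 does not lie in the subgroup.

no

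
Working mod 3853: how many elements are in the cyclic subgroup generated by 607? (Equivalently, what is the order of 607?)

The order of 607 must divide p − 1 = 3852 = 2^2 · 3^2 · 107.
Divisors: 1, 2, 3, 4, 6, 9, 12, 18, 36, 107, 214, 321, 428, 642, 963, 1284, 1926, 3852.
Check each in increasing order: 607^1 ≡ 607;  607^2 ≡ 2414;  607^3 ≡ 1158;  607^4 ≡ 1660;  607^6 ≡ 120;  607^9 ≡ 252;  607^12 ≡ 2841;  607^18 ≡ 1856;  607^36 ≡ 154;  607^107 ≡ 2056;  607^214 ≡ 395;  607^321 ≡ 2990;  607^428 ≡ 1905;  607^642 ≡ 1140;  607^963 ≡ 2548;  607^1284 ≡ 1139;  607^1926 ≡ 3852;  607^3852 ≡ 1.
Smallest exponent giving 1 is 3852.

3852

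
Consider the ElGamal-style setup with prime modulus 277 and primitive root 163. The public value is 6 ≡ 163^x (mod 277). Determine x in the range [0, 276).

187

Baby-step giant-step with m = ceil(sqrt(276)) = 17.
Baby table (163^j mod 277 for j=0..16):
  0:1  1:163  2:254  3:129  4:252  5:80  6:21  7:99
  8:71  9:216  10:29  11:18  12:164  13:140  14:106  15:104
  16:55
Giant step factor: 163^(-17) ≡ 96 (mod 277).
Scan 6·96^i mod 277 for i = 0, 1, …:
  i=0: 6   i=1: 22   i=2: 173   i=3: 265
  i=4: 233   i=5: 208   i=6: 24   i=7: 88
  i=8: 138   i=9: 229   i=10: 101   i=11: 1
Match at i=11, j=0: x = 11·17 + 0 = 187.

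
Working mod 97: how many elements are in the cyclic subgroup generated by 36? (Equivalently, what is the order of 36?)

6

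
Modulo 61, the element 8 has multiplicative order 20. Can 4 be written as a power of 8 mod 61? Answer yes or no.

⟨8⟩ has order 20; its elements mod 61 are {1, 3, 8, 9, 11, 20, 23, 24, 27, 28, 33, 34, 37, 38, 41, 50, 52, 53, 58, 60}.
4 is not in this set.

no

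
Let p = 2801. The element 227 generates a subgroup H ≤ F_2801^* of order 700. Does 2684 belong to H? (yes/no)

no

2684 ∈ ⟨227⟩ iff 2684^700 ≡ 1 (mod 2801), since |⟨227⟩| = 700.
2684^700 mod 2801 = 1258.
Since 1258 ≠ 1, 2684 does not lie in the subgroup.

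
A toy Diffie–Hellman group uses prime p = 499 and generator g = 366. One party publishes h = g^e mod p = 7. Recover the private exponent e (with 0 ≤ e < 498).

203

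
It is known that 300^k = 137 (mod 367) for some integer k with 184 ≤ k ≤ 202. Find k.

192

Compute 300^184 mod 367 = 67, then multiply by 300 repeatedly:
  300^184=67  300^185=282  300^186=190  300^187=115  300^188=2
  300^189=233  300^190=170  300^191=354  300^192=137
Found 137 at exponent 192.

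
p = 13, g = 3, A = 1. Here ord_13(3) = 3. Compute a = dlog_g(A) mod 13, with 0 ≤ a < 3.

0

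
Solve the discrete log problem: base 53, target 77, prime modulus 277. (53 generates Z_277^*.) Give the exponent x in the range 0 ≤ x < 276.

Baby-step giant-step with m = ceil(sqrt(276)) = 17.
Baby table (53^j mod 277 for j=0..16):
  0:1  1:53  2:39  3:128  4:136  5:6  6:41  7:234
  8:214  9:262  10:36  11:246  12:19  13:176  14:187  15:216
  16:91
Giant step factor: 53^(-17) ≡ 260 (mod 277).
Scan 77·260^i mod 277 for i = 0, 1, …:
  i=0: 77   i=1: 76   i=2: 93   i=3: 81
  i=4: 8   i=5: 141   i=6: 96   i=7: 30
  i=8: 44   i=9: 83   i=10: 251   i=11: 165
  i=12: 242   i=13: 41
Match at i=13, j=6: x = 13·17 + 6 = 227.

227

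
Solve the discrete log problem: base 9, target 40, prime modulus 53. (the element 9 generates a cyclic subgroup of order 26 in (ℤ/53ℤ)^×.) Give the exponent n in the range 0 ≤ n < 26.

3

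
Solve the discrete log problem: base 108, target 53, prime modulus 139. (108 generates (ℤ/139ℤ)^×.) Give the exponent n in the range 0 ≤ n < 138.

7

Successive powers of 108 modulo 139:
  108^0=1  108^1=108  108^2=127  108^3=94  108^4=5  108^5=123
  108^6=79  108^7=53
So 108^7 ≡ 53 (mod 139), giving n = 7.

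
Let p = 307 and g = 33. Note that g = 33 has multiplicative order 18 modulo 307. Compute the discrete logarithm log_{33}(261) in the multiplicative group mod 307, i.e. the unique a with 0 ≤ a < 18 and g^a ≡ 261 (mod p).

5

Successive powers of 33 modulo 307:
  33^0=1  33^1=33  33^2=168  33^3=18  33^4=287  33^5=261
So 33^5 ≡ 261 (mod 307), giving a = 5.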